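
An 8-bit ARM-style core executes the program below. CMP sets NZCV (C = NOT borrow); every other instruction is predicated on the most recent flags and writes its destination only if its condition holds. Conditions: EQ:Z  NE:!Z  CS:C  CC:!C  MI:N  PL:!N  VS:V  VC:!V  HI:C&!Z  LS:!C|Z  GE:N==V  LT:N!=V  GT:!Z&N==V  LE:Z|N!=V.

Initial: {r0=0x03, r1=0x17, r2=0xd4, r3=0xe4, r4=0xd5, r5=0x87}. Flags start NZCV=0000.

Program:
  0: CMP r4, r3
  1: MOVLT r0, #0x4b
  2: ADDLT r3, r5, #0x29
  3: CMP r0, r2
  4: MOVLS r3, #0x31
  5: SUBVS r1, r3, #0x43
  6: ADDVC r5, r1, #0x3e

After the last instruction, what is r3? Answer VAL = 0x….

VAL = 0x31

[0] flags=1000 → (cmp)
[1] flags=1000 LT?T → r0=0x4b
[2] flags=1000 LT?T → r3=0xb0
[3] flags=0000 → (cmp)
[4] flags=0000 LS?T → r3=0x31
[5] flags=0000 VS?F → skip
[6] flags=0000 VC?T → r5=0x55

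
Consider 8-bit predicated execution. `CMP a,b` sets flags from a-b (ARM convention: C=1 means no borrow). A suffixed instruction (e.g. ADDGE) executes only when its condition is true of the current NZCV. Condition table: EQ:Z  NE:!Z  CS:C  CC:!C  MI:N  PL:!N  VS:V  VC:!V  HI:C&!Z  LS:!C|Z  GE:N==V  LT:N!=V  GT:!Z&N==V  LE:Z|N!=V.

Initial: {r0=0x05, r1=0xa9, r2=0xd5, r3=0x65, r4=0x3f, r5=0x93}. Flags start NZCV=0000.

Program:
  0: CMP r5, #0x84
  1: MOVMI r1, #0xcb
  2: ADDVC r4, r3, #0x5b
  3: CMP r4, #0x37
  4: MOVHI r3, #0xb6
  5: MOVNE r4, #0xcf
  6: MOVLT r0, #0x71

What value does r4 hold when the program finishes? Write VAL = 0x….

[0] flags=0010 → (cmp)
[1] flags=0010 MI?F → skip
[2] flags=0010 VC?T → r4=0xc0
[3] flags=1010 → (cmp)
[4] flags=1010 HI?T → r3=0xb6
[5] flags=1010 NE?T → r4=0xcf
[6] flags=1010 LT?T → r0=0x71

VAL = 0xcf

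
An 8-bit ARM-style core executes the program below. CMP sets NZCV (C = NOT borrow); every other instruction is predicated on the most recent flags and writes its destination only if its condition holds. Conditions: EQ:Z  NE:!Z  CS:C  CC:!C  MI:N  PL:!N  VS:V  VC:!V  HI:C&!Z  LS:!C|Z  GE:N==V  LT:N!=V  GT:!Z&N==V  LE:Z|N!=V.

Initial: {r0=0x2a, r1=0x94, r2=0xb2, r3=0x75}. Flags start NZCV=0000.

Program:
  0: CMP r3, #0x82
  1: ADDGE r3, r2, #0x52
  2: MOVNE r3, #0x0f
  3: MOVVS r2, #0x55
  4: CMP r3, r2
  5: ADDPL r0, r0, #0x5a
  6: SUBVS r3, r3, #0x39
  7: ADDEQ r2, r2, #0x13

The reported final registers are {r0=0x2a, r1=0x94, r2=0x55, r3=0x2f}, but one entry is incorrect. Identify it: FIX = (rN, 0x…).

FIX = (r3, 0x0f)

[0] flags=1001 → (cmp)
[1] flags=1001 GE?T → r3=0x04
[2] flags=1001 NE?T → r3=0x0f
[3] flags=1001 VS?T → r2=0x55
[4] flags=1000 → (cmp)
[5] flags=1000 PL?F → skip
[6] flags=1000 VS?F → skip
[7] flags=1000 EQ?F → skip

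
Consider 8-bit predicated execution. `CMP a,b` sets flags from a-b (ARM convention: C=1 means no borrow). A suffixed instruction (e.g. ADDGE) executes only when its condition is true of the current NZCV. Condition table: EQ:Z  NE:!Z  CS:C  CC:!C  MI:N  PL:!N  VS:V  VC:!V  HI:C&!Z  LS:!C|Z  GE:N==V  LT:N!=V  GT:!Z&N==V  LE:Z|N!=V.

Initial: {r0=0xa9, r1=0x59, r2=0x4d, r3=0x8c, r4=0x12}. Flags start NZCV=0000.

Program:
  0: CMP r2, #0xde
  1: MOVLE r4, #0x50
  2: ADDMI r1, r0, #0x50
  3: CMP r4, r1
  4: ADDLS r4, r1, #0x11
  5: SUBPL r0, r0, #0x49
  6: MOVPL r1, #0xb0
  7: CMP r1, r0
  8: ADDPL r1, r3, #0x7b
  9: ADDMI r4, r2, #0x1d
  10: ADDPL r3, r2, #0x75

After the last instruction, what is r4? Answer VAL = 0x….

[0] flags=0000 → (cmp)
[1] flags=0000 LE?F → skip
[2] flags=0000 MI?F → skip
[3] flags=1000 → (cmp)
[4] flags=1000 LS?T → r4=0x6a
[5] flags=1000 PL?F → skip
[6] flags=1000 PL?F → skip
[7] flags=1001 → (cmp)
[8] flags=1001 PL?F → skip
[9] flags=1001 MI?T → r4=0x6a
[10] flags=1001 PL?F → skip

VAL = 0x6a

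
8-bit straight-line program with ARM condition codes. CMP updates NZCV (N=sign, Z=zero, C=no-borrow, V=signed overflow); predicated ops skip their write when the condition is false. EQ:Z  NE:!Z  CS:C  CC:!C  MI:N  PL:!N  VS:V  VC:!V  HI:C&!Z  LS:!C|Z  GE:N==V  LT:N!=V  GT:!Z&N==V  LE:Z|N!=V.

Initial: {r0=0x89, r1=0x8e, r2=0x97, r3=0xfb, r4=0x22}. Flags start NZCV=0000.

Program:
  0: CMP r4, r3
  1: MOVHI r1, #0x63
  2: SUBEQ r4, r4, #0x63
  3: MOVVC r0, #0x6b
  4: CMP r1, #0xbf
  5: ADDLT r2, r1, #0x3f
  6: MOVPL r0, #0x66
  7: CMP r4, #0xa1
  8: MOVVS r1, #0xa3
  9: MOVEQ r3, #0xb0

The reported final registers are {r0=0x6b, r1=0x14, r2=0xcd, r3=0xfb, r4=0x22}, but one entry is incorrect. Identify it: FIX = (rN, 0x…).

[0] flags=0000 → (cmp)
[1] flags=0000 HI?F → skip
[2] flags=0000 EQ?F → skip
[3] flags=0000 VC?T → r0=0x6b
[4] flags=1000 → (cmp)
[5] flags=1000 LT?T → r2=0xcd
[6] flags=1000 PL?F → skip
[7] flags=1001 → (cmp)
[8] flags=1001 VS?T → r1=0xa3
[9] flags=1001 EQ?F → skip

FIX = (r1, 0xa3)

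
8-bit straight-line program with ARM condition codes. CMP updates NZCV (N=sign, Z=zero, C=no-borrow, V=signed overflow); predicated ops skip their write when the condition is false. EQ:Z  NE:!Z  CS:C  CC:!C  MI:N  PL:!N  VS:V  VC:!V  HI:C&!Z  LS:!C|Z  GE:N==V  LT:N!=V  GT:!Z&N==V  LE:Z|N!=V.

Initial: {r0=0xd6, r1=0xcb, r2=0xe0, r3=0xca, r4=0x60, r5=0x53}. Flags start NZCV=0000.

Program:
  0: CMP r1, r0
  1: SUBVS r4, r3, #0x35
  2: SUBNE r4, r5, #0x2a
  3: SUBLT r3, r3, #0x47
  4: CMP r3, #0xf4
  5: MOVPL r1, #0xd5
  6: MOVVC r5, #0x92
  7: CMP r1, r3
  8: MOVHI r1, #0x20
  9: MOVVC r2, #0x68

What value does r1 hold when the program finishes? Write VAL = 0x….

VAL = 0x20

[0] flags=1000 → (cmp)
[1] flags=1000 VS?F → skip
[2] flags=1000 NE?T → r4=0x29
[3] flags=1000 LT?T → r3=0x83
[4] flags=1000 → (cmp)
[5] flags=1000 PL?F → skip
[6] flags=1000 VC?T → r5=0x92
[7] flags=0010 → (cmp)
[8] flags=0010 HI?T → r1=0x20
[9] flags=0010 VC?T → r2=0x68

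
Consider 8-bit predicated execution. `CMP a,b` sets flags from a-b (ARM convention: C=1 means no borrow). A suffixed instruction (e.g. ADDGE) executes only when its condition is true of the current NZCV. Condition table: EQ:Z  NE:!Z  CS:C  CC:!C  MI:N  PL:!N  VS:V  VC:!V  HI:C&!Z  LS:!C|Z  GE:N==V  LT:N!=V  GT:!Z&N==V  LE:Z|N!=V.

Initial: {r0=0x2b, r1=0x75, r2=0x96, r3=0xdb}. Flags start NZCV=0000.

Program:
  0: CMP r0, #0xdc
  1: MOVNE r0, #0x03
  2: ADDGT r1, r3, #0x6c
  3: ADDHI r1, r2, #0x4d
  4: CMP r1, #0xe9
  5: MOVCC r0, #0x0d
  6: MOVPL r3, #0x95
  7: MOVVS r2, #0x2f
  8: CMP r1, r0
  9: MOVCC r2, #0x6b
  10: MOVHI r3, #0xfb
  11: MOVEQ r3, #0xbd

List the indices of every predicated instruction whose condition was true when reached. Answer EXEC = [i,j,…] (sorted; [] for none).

EXEC = [1,2,5,6,10]

0: ✓ CMP  NZCV=0000
1: ✓ MOVNE  r0←0x03
2: ✓ ADDGT  r1←0x47
3: · ADDHI
4: ✓ CMP  NZCV=0000
5: ✓ MOVCC  r0←0x0d
6: ✓ MOVPL  r3←0x95
7: · MOVVS
8: ✓ CMP  NZCV=0010
9: · MOVCC
10: ✓ MOVHI  r3←0xfb
11: · MOVEQ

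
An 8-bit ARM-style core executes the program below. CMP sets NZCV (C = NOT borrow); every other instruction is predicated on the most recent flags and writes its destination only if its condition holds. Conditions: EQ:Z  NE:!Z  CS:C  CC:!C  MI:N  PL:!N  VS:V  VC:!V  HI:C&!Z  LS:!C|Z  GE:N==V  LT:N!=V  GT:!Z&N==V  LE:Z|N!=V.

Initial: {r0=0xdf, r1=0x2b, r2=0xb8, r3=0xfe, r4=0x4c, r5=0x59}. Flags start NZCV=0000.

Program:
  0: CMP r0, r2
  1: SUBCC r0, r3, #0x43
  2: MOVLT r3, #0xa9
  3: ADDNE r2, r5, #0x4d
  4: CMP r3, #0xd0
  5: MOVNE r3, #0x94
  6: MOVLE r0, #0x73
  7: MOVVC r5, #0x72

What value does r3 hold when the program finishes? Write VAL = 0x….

[0] flags=0010 → (cmp)
[1] flags=0010 CC?F → skip
[2] flags=0010 LT?F → skip
[3] flags=0010 NE?T → r2=0xa6
[4] flags=0010 → (cmp)
[5] flags=0010 NE?T → r3=0x94
[6] flags=0010 LE?F → skip
[7] flags=0010 VC?T → r5=0x72

VAL = 0x94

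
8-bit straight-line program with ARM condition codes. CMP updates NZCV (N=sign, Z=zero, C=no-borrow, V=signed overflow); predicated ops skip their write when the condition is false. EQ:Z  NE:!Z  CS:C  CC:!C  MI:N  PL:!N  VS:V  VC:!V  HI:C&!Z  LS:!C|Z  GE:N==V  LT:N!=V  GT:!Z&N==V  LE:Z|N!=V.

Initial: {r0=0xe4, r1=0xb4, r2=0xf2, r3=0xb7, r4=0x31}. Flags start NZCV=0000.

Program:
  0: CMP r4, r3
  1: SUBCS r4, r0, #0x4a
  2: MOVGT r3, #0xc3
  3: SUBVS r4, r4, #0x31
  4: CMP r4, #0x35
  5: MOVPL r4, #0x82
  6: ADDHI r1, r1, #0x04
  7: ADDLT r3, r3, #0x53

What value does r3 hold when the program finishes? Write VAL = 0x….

[0] flags=0000 → (cmp)
[1] flags=0000 CS?F → skip
[2] flags=0000 GT?T → r3=0xc3
[3] flags=0000 VS?F → skip
[4] flags=1000 → (cmp)
[5] flags=1000 PL?F → skip
[6] flags=1000 HI?F → skip
[7] flags=1000 LT?T → r3=0x16

VAL = 0x16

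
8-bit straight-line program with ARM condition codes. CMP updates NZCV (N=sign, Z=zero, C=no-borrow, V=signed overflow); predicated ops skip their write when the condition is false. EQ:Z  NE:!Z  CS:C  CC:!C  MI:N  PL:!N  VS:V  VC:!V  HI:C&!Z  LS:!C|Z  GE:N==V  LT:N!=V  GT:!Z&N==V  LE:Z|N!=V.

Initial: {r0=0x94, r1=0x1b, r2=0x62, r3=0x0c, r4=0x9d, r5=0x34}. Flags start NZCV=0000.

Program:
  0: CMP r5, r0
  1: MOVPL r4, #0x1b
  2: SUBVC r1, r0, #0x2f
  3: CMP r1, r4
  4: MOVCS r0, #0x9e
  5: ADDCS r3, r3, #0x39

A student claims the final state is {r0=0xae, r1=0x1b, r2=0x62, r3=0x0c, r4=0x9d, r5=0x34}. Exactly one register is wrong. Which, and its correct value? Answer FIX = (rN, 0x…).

FIX = (r0, 0x94)

[0] flags=1001 → (cmp)
[1] flags=1001 PL?F → skip
[2] flags=1001 VC?F → skip
[3] flags=0000 → (cmp)
[4] flags=0000 CS?F → skip
[5] flags=0000 CS?F → skip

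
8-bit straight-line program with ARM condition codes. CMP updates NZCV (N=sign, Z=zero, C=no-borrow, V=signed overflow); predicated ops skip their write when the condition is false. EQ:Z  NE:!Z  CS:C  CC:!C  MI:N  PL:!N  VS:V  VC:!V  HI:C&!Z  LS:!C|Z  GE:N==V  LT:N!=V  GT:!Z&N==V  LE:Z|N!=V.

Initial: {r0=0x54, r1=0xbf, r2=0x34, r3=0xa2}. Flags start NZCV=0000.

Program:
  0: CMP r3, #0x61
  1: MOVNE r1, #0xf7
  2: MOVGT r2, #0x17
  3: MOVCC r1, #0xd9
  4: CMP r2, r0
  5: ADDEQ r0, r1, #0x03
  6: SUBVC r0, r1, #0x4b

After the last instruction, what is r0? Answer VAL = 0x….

[0] flags=0011 → (cmp)
[1] flags=0011 NE?T → r1=0xf7
[2] flags=0011 GT?F → skip
[3] flags=0011 CC?F → skip
[4] flags=1000 → (cmp)
[5] flags=1000 EQ?F → skip
[6] flags=1000 VC?T → r0=0xac

VAL = 0xac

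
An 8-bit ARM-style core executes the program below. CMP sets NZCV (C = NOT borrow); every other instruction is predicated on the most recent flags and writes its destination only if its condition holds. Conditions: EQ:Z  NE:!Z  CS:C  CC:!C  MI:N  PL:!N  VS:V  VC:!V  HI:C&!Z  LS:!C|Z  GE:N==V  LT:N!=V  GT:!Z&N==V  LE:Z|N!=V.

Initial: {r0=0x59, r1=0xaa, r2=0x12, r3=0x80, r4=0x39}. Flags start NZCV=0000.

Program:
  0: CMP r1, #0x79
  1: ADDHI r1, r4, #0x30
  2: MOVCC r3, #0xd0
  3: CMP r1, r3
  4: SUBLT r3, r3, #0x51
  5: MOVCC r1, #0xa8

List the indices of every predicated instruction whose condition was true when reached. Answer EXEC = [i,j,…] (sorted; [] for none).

EXEC = [1,5]

[0] flags=0011 → (cmp)
[1] flags=0011 HI?T → r1=0x69
[2] flags=0011 CC?F → skip
[3] flags=1001 → (cmp)
[4] flags=1001 LT?F → skip
[5] flags=1001 CC?T → r1=0xa8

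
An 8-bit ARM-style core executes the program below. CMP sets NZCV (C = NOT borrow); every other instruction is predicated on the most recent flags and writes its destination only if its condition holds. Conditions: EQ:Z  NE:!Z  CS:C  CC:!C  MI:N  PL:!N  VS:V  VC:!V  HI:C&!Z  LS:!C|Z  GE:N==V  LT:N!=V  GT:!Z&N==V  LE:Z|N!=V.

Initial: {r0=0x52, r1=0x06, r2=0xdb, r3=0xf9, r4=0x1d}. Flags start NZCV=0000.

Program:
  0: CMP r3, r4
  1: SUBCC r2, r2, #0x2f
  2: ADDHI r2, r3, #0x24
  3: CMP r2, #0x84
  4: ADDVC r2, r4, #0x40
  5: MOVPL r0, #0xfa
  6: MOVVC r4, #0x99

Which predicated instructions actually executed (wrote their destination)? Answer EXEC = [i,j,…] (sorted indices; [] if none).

EXEC = [2]

[0] flags=1010 → (cmp)
[1] flags=1010 CC?F → skip
[2] flags=1010 HI?T → r2=0x1d
[3] flags=1001 → (cmp)
[4] flags=1001 VC?F → skip
[5] flags=1001 PL?F → skip
[6] flags=1001 VC?F → skip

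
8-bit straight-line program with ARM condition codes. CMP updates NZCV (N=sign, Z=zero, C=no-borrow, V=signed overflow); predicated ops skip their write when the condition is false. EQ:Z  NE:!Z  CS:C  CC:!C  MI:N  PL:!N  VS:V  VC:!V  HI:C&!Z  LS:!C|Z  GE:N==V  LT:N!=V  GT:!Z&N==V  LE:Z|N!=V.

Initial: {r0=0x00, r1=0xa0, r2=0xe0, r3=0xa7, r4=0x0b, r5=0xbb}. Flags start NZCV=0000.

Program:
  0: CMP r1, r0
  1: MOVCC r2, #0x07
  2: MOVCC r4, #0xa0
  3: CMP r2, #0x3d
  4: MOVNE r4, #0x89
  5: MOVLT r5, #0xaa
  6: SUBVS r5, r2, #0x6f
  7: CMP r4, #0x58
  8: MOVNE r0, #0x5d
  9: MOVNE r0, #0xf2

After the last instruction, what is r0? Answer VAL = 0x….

VAL = 0xf2

0: ✓ CMP  NZCV=1010
1: · MOVCC
2: · MOVCC
3: ✓ CMP  NZCV=1010
4: ✓ MOVNE  r4←0x89
5: ✓ MOVLT  r5←0xaa
6: · SUBVS
7: ✓ CMP  NZCV=0011
8: ✓ MOVNE  r0←0x5d
9: ✓ MOVNE  r0←0xf2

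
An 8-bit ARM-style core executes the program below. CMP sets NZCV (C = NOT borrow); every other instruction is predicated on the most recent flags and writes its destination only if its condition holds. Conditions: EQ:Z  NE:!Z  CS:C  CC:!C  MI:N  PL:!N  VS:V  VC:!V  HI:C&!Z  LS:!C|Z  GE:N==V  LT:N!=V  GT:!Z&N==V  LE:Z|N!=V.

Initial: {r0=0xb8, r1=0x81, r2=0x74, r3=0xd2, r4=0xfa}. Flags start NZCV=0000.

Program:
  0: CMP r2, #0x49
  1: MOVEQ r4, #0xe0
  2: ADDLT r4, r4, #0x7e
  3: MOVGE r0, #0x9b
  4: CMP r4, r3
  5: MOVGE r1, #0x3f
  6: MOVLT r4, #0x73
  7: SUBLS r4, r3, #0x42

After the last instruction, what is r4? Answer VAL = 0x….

[0] flags=0010 → (cmp)
[1] flags=0010 EQ?F → skip
[2] flags=0010 LT?F → skip
[3] flags=0010 GE?T → r0=0x9b
[4] flags=0010 → (cmp)
[5] flags=0010 GE?T → r1=0x3f
[6] flags=0010 LT?F → skip
[7] flags=0010 LS?F → skip

VAL = 0xfa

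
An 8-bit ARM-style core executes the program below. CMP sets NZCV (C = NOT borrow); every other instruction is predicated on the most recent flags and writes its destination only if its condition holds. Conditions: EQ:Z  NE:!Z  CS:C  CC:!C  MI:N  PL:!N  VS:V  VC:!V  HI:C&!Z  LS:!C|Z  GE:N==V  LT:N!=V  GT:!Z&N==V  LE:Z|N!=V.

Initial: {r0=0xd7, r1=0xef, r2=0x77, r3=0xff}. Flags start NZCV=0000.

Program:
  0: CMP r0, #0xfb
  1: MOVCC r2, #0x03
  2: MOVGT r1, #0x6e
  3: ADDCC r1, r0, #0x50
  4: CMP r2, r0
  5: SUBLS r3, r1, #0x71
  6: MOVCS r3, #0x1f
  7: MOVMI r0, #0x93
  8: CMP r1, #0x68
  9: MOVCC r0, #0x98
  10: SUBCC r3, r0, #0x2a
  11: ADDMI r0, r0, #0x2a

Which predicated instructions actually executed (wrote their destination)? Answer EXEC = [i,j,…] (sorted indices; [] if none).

[0] flags=1000 → (cmp)
[1] flags=1000 CC?T → r2=0x03
[2] flags=1000 GT?F → skip
[3] flags=1000 CC?T → r1=0x27
[4] flags=0000 → (cmp)
[5] flags=0000 LS?T → r3=0xb6
[6] flags=0000 CS?F → skip
[7] flags=0000 MI?F → skip
[8] flags=1000 → (cmp)
[9] flags=1000 CC?T → r0=0x98
[10] flags=1000 CC?T → r3=0x6e
[11] flags=1000 MI?T → r0=0xc2

EXEC = [1,3,5,9,10,11]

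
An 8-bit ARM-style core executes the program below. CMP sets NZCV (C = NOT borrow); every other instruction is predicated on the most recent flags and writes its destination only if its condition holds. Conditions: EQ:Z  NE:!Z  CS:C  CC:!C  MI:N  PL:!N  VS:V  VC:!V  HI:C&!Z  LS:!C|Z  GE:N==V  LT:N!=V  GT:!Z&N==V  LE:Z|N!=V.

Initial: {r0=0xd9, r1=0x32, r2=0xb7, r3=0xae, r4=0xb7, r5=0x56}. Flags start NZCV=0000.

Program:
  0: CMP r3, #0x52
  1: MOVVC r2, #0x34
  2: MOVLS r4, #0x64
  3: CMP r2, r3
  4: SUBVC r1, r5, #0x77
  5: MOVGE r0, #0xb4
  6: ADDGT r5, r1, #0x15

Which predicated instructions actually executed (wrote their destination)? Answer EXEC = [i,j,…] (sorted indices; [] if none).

EXEC = [4,5,6]

0: ✓ CMP  NZCV=0011
1: · MOVVC
2: · MOVLS
3: ✓ CMP  NZCV=0010
4: ✓ SUBVC  r1←0xdf
5: ✓ MOVGE  r0←0xb4
6: ✓ ADDGT  r5←0xf4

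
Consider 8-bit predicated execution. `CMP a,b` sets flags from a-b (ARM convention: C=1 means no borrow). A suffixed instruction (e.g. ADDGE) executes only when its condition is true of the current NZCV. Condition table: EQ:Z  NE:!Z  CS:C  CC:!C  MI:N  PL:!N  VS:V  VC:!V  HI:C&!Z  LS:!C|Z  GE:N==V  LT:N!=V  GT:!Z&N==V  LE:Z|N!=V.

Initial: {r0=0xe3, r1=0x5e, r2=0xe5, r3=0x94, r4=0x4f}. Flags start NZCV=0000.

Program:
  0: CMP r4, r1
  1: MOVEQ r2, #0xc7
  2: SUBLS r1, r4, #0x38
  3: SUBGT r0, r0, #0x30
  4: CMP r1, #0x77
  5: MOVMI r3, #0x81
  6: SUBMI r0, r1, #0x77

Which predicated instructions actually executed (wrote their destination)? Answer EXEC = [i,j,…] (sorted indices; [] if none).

EXEC = [2,5,6]

0: ✓ CMP  NZCV=1000
1: · MOVEQ
2: ✓ SUBLS  r1←0x17
3: · SUBGT
4: ✓ CMP  NZCV=1000
5: ✓ MOVMI  r3←0x81
6: ✓ SUBMI  r0←0xa0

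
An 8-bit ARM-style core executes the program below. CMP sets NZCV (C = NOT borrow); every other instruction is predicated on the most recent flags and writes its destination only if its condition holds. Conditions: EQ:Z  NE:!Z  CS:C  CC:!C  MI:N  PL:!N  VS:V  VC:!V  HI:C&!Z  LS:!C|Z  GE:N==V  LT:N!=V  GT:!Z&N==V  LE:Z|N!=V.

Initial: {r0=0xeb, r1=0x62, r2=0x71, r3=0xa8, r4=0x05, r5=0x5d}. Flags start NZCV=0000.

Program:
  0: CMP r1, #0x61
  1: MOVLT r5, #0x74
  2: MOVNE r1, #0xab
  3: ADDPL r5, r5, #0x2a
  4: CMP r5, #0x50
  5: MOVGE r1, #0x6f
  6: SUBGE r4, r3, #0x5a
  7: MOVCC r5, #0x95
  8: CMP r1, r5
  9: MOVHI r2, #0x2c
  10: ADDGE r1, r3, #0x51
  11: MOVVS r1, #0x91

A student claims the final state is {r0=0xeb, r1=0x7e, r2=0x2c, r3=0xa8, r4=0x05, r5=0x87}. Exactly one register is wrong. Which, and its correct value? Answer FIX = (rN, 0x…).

[0] flags=0010 → (cmp)
[1] flags=0010 LT?F → skip
[2] flags=0010 NE?T → r1=0xab
[3] flags=0010 PL?T → r5=0x87
[4] flags=0011 → (cmp)
[5] flags=0011 GE?F → skip
[6] flags=0011 GE?F → skip
[7] flags=0011 CC?F → skip
[8] flags=0010 → (cmp)
[9] flags=0010 HI?T → r2=0x2c
[10] flags=0010 GE?T → r1=0xf9
[11] flags=0010 VS?F → skip

FIX = (r1, 0xf9)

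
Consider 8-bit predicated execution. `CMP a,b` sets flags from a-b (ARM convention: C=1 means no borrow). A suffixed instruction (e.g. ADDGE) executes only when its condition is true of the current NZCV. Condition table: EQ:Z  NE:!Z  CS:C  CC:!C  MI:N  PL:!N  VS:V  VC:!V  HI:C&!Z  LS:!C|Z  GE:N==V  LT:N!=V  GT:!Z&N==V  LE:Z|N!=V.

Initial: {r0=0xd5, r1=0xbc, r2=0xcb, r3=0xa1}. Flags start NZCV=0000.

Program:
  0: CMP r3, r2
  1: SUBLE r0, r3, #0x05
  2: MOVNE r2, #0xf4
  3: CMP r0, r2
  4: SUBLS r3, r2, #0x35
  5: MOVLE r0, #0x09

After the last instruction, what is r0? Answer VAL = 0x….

0: ✓ CMP  NZCV=1000
1: ✓ SUBLE  r0←0x9c
2: ✓ MOVNE  r2←0xf4
3: ✓ CMP  NZCV=1000
4: ✓ SUBLS  r3←0xbf
5: ✓ MOVLE  r0←0x09

VAL = 0x09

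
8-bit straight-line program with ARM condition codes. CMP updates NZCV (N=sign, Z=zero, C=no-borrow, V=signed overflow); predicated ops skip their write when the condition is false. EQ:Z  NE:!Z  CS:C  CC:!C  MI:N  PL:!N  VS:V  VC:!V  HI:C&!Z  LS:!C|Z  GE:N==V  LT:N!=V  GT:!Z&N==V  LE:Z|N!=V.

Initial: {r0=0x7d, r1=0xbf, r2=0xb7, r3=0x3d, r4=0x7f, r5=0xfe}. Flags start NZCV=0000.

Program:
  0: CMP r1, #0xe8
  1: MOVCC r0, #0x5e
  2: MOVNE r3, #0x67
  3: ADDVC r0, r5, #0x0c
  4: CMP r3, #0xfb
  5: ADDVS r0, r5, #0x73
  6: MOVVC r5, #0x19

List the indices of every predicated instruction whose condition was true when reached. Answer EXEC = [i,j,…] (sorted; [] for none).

[0] flags=1000 → (cmp)
[1] flags=1000 CC?T → r0=0x5e
[2] flags=1000 NE?T → r3=0x67
[3] flags=1000 VC?T → r0=0x0a
[4] flags=0000 → (cmp)
[5] flags=0000 VS?F → skip
[6] flags=0000 VC?T → r5=0x19

EXEC = [1,2,3,6]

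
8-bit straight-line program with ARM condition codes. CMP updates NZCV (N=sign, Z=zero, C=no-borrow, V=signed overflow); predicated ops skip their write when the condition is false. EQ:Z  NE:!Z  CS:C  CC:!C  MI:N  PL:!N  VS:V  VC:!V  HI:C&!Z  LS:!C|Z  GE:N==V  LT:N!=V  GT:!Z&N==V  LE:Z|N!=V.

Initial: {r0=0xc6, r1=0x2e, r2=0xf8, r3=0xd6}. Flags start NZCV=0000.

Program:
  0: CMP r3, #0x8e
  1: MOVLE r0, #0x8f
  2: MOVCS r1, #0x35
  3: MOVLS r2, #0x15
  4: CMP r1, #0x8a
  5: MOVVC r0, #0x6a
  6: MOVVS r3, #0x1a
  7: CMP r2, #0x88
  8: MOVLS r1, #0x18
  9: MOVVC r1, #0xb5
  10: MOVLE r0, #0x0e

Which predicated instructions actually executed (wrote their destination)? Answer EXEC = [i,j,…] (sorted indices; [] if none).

EXEC = [2,6,9]

[0] flags=0010 → (cmp)
[1] flags=0010 LE?F → skip
[2] flags=0010 CS?T → r1=0x35
[3] flags=0010 LS?F → skip
[4] flags=1001 → (cmp)
[5] flags=1001 VC?F → skip
[6] flags=1001 VS?T → r3=0x1a
[7] flags=0010 → (cmp)
[8] flags=0010 LS?F → skip
[9] flags=0010 VC?T → r1=0xb5
[10] flags=0010 LE?F → skip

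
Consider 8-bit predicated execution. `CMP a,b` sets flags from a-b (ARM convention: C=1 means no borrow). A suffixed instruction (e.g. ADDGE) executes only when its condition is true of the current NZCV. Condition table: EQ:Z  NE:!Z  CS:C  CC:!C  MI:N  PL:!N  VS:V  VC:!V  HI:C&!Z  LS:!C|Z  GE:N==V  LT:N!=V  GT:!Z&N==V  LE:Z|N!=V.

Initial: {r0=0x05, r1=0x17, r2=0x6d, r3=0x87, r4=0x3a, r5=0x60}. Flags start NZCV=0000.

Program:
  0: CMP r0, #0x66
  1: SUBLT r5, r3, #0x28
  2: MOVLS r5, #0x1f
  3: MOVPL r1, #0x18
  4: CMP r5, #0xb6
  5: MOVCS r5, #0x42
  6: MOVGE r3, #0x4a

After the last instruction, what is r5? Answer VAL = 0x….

0: ✓ CMP  NZCV=1000
1: ✓ SUBLT  r5←0x5f
2: ✓ MOVLS  r5←0x1f
3: · MOVPL
4: ✓ CMP  NZCV=0000
5: · MOVCS
6: ✓ MOVGE  r3←0x4a

VAL = 0x1f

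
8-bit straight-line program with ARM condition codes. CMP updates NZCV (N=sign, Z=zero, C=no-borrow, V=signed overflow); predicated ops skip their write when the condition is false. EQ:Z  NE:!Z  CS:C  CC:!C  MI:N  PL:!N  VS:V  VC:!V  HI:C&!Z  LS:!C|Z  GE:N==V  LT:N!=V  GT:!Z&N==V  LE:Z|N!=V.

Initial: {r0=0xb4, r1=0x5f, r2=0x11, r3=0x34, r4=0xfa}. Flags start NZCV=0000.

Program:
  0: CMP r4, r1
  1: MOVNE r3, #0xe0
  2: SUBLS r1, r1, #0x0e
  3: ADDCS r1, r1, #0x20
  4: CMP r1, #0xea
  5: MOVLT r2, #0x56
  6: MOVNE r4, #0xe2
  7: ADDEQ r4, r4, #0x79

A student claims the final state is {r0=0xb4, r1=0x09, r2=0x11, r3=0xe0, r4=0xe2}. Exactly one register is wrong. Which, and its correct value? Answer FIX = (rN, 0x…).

[0] flags=1010 → (cmp)
[1] flags=1010 NE?T → r3=0xe0
[2] flags=1010 LS?F → skip
[3] flags=1010 CS?T → r1=0x7f
[4] flags=1001 → (cmp)
[5] flags=1001 LT?F → skip
[6] flags=1001 NE?T → r4=0xe2
[7] flags=1001 EQ?F → skip

FIX = (r1, 0x7f)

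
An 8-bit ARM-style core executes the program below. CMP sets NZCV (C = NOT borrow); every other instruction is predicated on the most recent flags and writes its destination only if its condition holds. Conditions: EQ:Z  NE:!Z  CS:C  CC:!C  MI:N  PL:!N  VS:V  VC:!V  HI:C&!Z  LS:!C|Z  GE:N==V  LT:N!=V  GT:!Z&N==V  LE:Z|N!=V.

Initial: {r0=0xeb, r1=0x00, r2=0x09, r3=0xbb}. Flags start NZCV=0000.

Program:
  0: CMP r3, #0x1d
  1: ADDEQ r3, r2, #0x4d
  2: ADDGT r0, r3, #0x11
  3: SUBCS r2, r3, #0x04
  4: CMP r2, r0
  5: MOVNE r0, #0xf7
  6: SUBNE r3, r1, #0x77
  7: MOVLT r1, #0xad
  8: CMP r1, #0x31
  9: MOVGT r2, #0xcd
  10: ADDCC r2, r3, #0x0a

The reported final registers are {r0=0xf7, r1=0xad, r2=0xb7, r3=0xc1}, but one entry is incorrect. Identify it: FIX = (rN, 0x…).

[0] flags=1010 → (cmp)
[1] flags=1010 EQ?F → skip
[2] flags=1010 GT?F → skip
[3] flags=1010 CS?T → r2=0xb7
[4] flags=1000 → (cmp)
[5] flags=1000 NE?T → r0=0xf7
[6] flags=1000 NE?T → r3=0x89
[7] flags=1000 LT?T → r1=0xad
[8] flags=0011 → (cmp)
[9] flags=0011 GT?F → skip
[10] flags=0011 CC?F → skip

FIX = (r3, 0x89)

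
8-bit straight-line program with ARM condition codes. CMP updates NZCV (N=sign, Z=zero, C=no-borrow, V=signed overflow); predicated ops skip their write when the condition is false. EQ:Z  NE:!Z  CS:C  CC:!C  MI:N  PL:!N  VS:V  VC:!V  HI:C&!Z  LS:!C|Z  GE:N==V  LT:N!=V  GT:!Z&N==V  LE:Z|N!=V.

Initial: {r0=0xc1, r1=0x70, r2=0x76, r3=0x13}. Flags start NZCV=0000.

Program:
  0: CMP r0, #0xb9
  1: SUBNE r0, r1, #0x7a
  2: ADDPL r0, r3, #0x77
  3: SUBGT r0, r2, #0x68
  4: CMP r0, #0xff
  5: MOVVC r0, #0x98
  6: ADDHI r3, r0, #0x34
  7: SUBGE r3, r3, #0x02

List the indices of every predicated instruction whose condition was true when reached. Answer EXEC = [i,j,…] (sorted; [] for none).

EXEC = [1,2,3,5,7]

[0] flags=0010 → (cmp)
[1] flags=0010 NE?T → r0=0xf6
[2] flags=0010 PL?T → r0=0x8a
[3] flags=0010 GT?T → r0=0x0e
[4] flags=0000 → (cmp)
[5] flags=0000 VC?T → r0=0x98
[6] flags=0000 HI?F → skip
[7] flags=0000 GE?T → r3=0x11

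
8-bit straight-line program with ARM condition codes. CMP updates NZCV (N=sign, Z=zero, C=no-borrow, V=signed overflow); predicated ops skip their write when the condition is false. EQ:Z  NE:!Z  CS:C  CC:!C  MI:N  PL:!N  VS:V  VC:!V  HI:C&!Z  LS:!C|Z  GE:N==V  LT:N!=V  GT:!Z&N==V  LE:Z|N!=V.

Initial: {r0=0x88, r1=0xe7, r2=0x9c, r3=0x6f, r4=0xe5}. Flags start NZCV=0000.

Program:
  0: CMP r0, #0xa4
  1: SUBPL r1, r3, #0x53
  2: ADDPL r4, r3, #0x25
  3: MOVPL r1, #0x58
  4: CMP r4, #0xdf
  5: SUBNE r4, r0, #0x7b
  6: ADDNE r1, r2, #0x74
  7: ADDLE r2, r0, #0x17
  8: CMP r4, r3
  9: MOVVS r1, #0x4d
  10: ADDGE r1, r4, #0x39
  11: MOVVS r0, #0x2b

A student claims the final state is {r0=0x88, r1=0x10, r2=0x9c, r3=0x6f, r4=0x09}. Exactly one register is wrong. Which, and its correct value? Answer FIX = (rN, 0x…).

FIX = (r4, 0x0d)

0: ✓ CMP  NZCV=1000
1: · SUBPL
2: · ADDPL
3: · MOVPL
4: ✓ CMP  NZCV=0010
5: ✓ SUBNE  r4←0x0d
6: ✓ ADDNE  r1←0x10
7: · ADDLE
8: ✓ CMP  NZCV=1000
9: · MOVVS
10: · ADDGE
11: · MOVVS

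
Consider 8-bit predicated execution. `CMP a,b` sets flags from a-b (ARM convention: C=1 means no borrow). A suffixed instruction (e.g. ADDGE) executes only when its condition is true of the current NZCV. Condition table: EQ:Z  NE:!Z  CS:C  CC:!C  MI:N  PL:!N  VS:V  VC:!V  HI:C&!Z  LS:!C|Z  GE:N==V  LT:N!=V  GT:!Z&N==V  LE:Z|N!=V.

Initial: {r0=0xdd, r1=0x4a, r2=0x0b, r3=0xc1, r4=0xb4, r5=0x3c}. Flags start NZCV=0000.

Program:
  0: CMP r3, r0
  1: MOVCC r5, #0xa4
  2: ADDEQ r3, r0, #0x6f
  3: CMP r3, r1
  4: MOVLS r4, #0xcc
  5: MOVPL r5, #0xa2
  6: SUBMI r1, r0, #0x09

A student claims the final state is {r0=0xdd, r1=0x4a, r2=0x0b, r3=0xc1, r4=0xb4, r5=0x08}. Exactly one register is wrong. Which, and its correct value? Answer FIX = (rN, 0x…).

0: ✓ CMP  NZCV=1000
1: ✓ MOVCC  r5←0xa4
2: · ADDEQ
3: ✓ CMP  NZCV=0011
4: · MOVLS
5: ✓ MOVPL  r5←0xa2
6: · SUBMI

FIX = (r5, 0xa2)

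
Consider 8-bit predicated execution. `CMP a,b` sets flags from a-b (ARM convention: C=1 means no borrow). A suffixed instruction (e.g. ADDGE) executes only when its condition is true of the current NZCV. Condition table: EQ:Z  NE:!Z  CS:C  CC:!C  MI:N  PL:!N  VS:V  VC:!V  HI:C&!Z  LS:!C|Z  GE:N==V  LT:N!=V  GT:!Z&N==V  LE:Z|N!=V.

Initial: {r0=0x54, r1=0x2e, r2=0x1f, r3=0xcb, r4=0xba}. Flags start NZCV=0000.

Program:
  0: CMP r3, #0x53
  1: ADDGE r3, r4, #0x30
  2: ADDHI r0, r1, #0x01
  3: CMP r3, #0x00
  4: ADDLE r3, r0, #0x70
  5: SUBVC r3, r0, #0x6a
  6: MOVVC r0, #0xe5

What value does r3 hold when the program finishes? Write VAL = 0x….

0: ✓ CMP  NZCV=0011
1: · ADDGE
2: ✓ ADDHI  r0←0x2f
3: ✓ CMP  NZCV=1010
4: ✓ ADDLE  r3←0x9f
5: ✓ SUBVC  r3←0xc5
6: ✓ MOVVC  r0←0xe5

VAL = 0xc5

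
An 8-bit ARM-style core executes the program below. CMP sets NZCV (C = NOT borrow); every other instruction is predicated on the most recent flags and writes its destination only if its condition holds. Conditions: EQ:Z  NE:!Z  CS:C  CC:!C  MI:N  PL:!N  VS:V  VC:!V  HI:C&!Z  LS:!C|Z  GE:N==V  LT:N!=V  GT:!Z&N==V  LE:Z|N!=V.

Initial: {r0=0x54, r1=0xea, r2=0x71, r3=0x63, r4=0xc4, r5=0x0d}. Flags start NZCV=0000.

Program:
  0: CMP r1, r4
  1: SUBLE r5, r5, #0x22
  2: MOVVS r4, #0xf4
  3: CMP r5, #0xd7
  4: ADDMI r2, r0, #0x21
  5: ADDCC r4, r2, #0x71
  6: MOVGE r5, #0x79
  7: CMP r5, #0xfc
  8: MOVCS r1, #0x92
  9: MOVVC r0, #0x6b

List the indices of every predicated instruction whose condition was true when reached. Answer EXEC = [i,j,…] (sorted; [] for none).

EXEC = [5,6,9]

0: ✓ CMP  NZCV=0010
1: · SUBLE
2: · MOVVS
3: ✓ CMP  NZCV=0000
4: · ADDMI
5: ✓ ADDCC  r4←0xe2
6: ✓ MOVGE  r5←0x79
7: ✓ CMP  NZCV=0000
8: · MOVCS
9: ✓ MOVVC  r0←0x6b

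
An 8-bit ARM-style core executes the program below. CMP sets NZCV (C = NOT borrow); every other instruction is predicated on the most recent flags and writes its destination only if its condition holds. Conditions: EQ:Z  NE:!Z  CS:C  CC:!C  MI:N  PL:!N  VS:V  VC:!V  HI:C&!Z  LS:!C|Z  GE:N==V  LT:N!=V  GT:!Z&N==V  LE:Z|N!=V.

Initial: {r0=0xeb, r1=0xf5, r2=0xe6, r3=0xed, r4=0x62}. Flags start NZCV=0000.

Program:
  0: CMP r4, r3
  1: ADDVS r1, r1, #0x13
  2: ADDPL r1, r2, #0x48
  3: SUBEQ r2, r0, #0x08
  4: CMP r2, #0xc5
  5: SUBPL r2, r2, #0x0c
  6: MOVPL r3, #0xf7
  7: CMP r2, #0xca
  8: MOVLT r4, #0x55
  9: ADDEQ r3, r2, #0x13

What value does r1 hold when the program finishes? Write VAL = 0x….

[0] flags=0000 → (cmp)
[1] flags=0000 VS?F → skip
[2] flags=0000 PL?T → r1=0x2e
[3] flags=0000 EQ?F → skip
[4] flags=0010 → (cmp)
[5] flags=0010 PL?T → r2=0xda
[6] flags=0010 PL?T → r3=0xf7
[7] flags=0010 → (cmp)
[8] flags=0010 LT?F → skip
[9] flags=0010 EQ?F → skip

VAL = 0x2e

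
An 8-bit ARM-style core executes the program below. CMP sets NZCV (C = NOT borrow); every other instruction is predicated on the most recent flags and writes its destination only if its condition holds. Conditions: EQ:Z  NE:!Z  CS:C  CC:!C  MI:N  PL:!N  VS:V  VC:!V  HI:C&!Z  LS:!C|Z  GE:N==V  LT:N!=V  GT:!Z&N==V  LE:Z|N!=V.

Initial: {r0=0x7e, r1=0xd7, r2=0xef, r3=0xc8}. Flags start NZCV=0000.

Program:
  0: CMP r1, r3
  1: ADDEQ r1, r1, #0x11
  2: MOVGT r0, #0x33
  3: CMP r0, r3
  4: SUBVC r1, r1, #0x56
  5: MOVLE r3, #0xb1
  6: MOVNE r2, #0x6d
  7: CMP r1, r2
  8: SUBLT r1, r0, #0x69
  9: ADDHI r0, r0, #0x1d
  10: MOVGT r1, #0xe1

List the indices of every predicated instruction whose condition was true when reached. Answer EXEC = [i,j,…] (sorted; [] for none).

EXEC = [2,4,6,8,9]

[0] flags=0010 → (cmp)
[1] flags=0010 EQ?F → skip
[2] flags=0010 GT?T → r0=0x33
[3] flags=0000 → (cmp)
[4] flags=0000 VC?T → r1=0x81
[5] flags=0000 LE?F → skip
[6] flags=0000 NE?T → r2=0x6d
[7] flags=0011 → (cmp)
[8] flags=0011 LT?T → r1=0xca
[9] flags=0011 HI?T → r0=0x50
[10] flags=0011 GT?F → skip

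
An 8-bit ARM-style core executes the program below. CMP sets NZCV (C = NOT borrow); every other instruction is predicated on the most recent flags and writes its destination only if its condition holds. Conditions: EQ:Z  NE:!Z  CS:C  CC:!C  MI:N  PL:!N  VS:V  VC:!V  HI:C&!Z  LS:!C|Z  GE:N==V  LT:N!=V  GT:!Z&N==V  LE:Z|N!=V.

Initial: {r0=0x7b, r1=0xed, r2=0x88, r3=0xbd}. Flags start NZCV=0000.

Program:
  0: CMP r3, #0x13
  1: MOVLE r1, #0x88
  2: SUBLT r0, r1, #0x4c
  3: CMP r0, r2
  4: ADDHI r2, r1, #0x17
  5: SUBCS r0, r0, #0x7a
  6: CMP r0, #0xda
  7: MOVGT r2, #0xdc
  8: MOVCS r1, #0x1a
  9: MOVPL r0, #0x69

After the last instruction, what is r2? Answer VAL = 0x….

VAL = 0xdc

[0] flags=1010 → (cmp)
[1] flags=1010 LE?T → r1=0x88
[2] flags=1010 LT?T → r0=0x3c
[3] flags=1001 → (cmp)
[4] flags=1001 HI?F → skip
[5] flags=1001 CS?F → skip
[6] flags=0000 → (cmp)
[7] flags=0000 GT?T → r2=0xdc
[8] flags=0000 CS?F → skip
[9] flags=0000 PL?T → r0=0x69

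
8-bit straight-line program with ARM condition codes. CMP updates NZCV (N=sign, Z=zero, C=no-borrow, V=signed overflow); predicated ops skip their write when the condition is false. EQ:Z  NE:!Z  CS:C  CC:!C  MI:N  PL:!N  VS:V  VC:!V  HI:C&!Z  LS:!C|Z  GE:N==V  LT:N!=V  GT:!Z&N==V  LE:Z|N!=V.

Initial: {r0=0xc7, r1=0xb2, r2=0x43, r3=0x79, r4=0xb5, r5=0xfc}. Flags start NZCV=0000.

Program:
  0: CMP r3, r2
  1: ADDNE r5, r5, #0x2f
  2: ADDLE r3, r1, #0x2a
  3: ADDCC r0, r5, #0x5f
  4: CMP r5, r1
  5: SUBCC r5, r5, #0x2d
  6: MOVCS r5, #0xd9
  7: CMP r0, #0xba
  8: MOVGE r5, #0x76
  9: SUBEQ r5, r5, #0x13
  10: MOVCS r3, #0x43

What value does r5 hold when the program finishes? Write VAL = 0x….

[0] flags=0010 → (cmp)
[1] flags=0010 NE?T → r5=0x2b
[2] flags=0010 LE?F → skip
[3] flags=0010 CC?F → skip
[4] flags=0000 → (cmp)
[5] flags=0000 CC?T → r5=0xfe
[6] flags=0000 CS?F → skip
[7] flags=0010 → (cmp)
[8] flags=0010 GE?T → r5=0x76
[9] flags=0010 EQ?F → skip
[10] flags=0010 CS?T → r3=0x43

VAL = 0x76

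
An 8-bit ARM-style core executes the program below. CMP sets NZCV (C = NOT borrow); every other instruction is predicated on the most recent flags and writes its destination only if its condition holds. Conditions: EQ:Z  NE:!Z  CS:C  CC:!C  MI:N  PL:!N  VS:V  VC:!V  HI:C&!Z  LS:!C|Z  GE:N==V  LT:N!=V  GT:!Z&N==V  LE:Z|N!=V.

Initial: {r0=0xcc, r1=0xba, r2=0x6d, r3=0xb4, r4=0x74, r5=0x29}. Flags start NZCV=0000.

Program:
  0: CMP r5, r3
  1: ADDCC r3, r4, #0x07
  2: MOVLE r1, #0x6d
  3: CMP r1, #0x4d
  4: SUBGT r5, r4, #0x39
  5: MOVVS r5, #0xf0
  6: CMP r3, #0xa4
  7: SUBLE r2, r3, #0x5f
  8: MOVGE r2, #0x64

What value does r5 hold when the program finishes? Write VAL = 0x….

VAL = 0xf0

[0] flags=0000 → (cmp)
[1] flags=0000 CC?T → r3=0x7b
[2] flags=0000 LE?F → skip
[3] flags=0011 → (cmp)
[4] flags=0011 GT?F → skip
[5] flags=0011 VS?T → r5=0xf0
[6] flags=1001 → (cmp)
[7] flags=1001 LE?F → skip
[8] flags=1001 GE?T → r2=0x64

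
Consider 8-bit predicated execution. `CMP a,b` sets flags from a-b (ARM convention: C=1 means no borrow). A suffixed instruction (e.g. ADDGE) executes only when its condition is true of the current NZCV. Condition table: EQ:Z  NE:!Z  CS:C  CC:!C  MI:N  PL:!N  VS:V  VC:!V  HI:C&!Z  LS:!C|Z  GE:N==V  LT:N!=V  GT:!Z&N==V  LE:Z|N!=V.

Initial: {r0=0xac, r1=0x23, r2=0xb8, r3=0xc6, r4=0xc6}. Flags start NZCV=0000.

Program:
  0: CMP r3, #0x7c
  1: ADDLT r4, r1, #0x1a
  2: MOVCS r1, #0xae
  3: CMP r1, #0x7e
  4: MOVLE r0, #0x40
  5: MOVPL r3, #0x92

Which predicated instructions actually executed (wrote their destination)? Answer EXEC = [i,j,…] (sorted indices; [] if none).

EXEC = [1,2,4,5]

0: ✓ CMP  NZCV=0011
1: ✓ ADDLT  r4←0x3d
2: ✓ MOVCS  r1←0xae
3: ✓ CMP  NZCV=0011
4: ✓ MOVLE  r0←0x40
5: ✓ MOVPL  r3←0x92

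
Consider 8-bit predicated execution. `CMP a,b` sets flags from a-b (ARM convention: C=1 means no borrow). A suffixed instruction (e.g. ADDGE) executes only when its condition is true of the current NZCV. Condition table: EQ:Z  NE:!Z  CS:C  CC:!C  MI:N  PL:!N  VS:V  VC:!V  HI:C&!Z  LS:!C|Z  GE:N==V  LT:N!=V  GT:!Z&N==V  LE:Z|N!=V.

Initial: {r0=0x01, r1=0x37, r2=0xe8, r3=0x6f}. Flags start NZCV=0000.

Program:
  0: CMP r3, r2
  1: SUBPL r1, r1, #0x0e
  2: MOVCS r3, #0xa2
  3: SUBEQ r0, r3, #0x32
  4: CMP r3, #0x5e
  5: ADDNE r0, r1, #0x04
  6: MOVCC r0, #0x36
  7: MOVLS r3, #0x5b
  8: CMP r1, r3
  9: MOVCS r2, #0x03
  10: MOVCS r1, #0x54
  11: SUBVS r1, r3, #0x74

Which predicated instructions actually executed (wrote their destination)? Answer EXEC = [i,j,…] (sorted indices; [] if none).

[0] flags=1001 → (cmp)
[1] flags=1001 PL?F → skip
[2] flags=1001 CS?F → skip
[3] flags=1001 EQ?F → skip
[4] flags=0010 → (cmp)
[5] flags=0010 NE?T → r0=0x3b
[6] flags=0010 CC?F → skip
[7] flags=0010 LS?F → skip
[8] flags=1000 → (cmp)
[9] flags=1000 CS?F → skip
[10] flags=1000 CS?F → skip
[11] flags=1000 VS?F → skip

EXEC = [5]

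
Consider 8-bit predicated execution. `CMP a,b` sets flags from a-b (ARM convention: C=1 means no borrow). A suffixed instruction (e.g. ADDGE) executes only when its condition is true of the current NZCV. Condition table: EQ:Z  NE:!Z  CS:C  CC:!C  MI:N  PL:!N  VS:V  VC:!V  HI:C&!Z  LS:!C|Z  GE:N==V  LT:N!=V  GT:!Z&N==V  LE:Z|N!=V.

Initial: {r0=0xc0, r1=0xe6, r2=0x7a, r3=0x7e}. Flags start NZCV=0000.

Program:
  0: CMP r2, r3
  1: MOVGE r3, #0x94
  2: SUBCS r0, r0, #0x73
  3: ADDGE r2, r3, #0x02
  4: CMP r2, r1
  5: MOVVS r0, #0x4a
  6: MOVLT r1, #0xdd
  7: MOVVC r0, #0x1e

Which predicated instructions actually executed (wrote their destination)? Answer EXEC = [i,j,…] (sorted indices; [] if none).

EXEC = [5]

[0] flags=1000 → (cmp)
[1] flags=1000 GE?F → skip
[2] flags=1000 CS?F → skip
[3] flags=1000 GE?F → skip
[4] flags=1001 → (cmp)
[5] flags=1001 VS?T → r0=0x4a
[6] flags=1001 LT?F → skip
[7] flags=1001 VC?F → skip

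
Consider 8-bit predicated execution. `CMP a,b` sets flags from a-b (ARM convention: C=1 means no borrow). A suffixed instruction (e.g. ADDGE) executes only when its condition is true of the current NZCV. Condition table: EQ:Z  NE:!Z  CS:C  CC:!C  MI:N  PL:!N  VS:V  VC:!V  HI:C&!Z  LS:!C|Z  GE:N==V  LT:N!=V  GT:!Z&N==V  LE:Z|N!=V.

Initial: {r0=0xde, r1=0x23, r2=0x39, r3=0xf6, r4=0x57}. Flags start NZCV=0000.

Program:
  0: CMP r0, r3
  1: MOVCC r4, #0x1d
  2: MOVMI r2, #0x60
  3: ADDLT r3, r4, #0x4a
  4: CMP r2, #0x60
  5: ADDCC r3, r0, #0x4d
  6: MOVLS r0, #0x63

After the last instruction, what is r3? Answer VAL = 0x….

VAL = 0x67

[0] flags=1000 → (cmp)
[1] flags=1000 CC?T → r4=0x1d
[2] flags=1000 MI?T → r2=0x60
[3] flags=1000 LT?T → r3=0x67
[4] flags=0110 → (cmp)
[5] flags=0110 CC?F → skip
[6] flags=0110 LS?T → r0=0x63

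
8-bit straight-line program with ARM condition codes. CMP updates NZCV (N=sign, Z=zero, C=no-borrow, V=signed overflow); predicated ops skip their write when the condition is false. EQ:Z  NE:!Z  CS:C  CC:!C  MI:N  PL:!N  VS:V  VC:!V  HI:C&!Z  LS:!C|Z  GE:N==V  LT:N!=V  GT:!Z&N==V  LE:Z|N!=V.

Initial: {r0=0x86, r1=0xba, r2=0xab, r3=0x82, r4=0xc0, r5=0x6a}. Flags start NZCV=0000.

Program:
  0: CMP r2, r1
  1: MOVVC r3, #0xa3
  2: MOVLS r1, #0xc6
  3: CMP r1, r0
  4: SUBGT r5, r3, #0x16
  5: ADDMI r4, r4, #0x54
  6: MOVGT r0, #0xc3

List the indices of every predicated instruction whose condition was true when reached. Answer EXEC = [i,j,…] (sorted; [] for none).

0: ✓ CMP  NZCV=1000
1: ✓ MOVVC  r3←0xa3
2: ✓ MOVLS  r1←0xc6
3: ✓ CMP  NZCV=0010
4: ✓ SUBGT  r5←0x8d
5: · ADDMI
6: ✓ MOVGT  r0←0xc3

EXEC = [1,2,4,6]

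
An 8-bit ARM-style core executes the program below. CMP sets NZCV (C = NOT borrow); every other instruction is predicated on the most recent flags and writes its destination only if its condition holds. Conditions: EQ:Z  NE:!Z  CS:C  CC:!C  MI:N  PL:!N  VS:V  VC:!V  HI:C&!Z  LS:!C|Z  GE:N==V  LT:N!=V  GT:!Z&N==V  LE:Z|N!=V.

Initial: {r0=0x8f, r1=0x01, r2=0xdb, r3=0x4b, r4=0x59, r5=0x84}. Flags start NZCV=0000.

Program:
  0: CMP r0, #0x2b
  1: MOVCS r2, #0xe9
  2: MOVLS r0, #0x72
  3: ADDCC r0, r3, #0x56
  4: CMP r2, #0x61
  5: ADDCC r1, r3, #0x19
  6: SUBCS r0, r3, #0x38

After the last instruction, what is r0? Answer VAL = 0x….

0: ✓ CMP  NZCV=0011
1: ✓ MOVCS  r2←0xe9
2: · MOVLS
3: · ADDCC
4: ✓ CMP  NZCV=1010
5: · ADDCC
6: ✓ SUBCS  r0←0x13

VAL = 0x13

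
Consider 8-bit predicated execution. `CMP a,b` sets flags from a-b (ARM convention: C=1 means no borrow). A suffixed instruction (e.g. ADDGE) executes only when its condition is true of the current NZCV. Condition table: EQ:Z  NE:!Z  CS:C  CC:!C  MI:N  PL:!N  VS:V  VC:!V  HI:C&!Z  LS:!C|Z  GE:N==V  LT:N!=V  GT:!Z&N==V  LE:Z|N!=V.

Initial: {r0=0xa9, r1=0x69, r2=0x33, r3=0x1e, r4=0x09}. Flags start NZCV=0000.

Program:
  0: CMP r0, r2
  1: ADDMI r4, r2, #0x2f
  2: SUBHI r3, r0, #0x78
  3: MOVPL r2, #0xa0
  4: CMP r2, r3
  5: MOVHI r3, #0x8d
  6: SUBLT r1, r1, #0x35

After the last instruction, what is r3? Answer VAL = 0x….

VAL = 0x8d

[0] flags=0011 → (cmp)
[1] flags=0011 MI?F → skip
[2] flags=0011 HI?T → r3=0x31
[3] flags=0011 PL?T → r2=0xa0
[4] flags=0011 → (cmp)
[5] flags=0011 HI?T → r3=0x8d
[6] flags=0011 LT?T → r1=0x34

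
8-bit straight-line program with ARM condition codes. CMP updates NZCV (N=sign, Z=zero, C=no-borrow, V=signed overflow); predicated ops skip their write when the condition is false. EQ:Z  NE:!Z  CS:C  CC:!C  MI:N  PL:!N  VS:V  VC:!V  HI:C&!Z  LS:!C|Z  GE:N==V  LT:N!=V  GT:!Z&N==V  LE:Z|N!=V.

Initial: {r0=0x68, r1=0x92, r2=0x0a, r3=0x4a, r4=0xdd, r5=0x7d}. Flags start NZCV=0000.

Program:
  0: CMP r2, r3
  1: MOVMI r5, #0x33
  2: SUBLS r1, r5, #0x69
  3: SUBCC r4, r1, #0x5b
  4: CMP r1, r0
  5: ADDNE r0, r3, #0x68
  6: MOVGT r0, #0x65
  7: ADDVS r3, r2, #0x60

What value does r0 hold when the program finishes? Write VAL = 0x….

VAL = 0xb2

[0] flags=1000 → (cmp)
[1] flags=1000 MI?T → r5=0x33
[2] flags=1000 LS?T → r1=0xca
[3] flags=1000 CC?T → r4=0x6f
[4] flags=0011 → (cmp)
[5] flags=0011 NE?T → r0=0xb2
[6] flags=0011 GT?F → skip
[7] flags=0011 VS?T → r3=0x6a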